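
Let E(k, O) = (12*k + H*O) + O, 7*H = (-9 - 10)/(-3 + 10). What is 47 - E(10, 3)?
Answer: -3667/49 ≈ -74.837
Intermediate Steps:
H = -19/49 (H = ((-9 - 10)/(-3 + 10))/7 = (-19/7)/7 = (-19*⅐)/7 = (⅐)*(-19/7) = -19/49 ≈ -0.38775)
E(k, O) = 12*k + 30*O/49 (E(k, O) = (12*k - 19*O/49) + O = 12*k + 30*O/49)
47 - E(10, 3) = 47 - (12*10 + (30/49)*3) = 47 - (120 + 90/49) = 47 - 1*5970/49 = 47 - 5970/49 = -3667/49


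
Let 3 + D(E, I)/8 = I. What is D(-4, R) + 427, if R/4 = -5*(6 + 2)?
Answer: -877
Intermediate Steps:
R = -160 (R = 4*(-5*(6 + 2)) = 4*(-5*8) = 4*(-40) = -160)
D(E, I) = -24 + 8*I
D(-4, R) + 427 = (-24 + 8*(-160)) + 427 = (-24 - 1280) + 427 = -1304 + 427 = -877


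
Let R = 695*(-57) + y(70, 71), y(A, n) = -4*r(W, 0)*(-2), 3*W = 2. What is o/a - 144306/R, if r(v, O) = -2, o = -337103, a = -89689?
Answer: 26302389827/3554464759 ≈ 7.3998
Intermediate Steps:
W = ⅔ (W = (⅓)*2 = ⅔ ≈ 0.66667)
y(A, n) = -16 (y(A, n) = -4*(-2)*(-2) = 8*(-2) = -16)
R = -39631 (R = 695*(-57) - 16 = -39615 - 16 = -39631)
o/a - 144306/R = -337103/(-89689) - 144306/(-39631) = -337103*(-1/89689) - 144306*(-1/39631) = 337103/89689 + 144306/39631 = 26302389827/3554464759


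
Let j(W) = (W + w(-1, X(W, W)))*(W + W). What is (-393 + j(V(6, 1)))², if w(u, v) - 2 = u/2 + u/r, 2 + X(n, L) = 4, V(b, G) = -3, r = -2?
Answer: 149769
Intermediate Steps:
X(n, L) = 2 (X(n, L) = -2 + 4 = 2)
w(u, v) = 2 (w(u, v) = 2 + (u/2 + u/(-2)) = 2 + (u*(½) + u*(-½)) = 2 + (u/2 - u/2) = 2 + 0 = 2)
j(W) = 2*W*(2 + W) (j(W) = (W + 2)*(W + W) = (2 + W)*(2*W) = 2*W*(2 + W))
(-393 + j(V(6, 1)))² = (-393 + 2*(-3)*(2 - 3))² = (-393 + 2*(-3)*(-1))² = (-393 + 6)² = (-387)² = 149769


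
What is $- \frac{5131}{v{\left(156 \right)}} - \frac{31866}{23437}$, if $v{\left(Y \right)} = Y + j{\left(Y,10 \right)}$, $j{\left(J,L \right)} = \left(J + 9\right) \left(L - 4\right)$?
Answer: $- \frac{156773683}{26858802} \approx -5.837$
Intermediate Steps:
$j{\left(J,L \right)} = \left(-4 + L\right) \left(9 + J\right)$ ($j{\left(J,L \right)} = \left(9 + J\right) \left(-4 + L\right) = \left(-4 + L\right) \left(9 + J\right)$)
$v{\left(Y \right)} = 54 + 7 Y$ ($v{\left(Y \right)} = Y + \left(-36 - 4 Y + 9 \cdot 10 + Y 10\right) = Y + \left(-36 - 4 Y + 90 + 10 Y\right) = Y + \left(54 + 6 Y\right) = 54 + 7 Y$)
$- \frac{5131}{v{\left(156 \right)}} - \frac{31866}{23437} = - \frac{5131}{54 + 7 \cdot 156} - \frac{31866}{23437} = - \frac{5131}{54 + 1092} - \frac{31866}{23437} = - \frac{5131}{1146} - \frac{31866}{23437} = - \frac{156773683}{26858802}$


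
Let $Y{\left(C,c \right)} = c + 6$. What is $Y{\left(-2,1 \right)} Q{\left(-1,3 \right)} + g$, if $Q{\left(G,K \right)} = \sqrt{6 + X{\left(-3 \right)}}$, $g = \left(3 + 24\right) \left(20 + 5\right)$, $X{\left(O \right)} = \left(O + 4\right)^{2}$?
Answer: $675 + 7 \sqrt{7} \approx 693.52$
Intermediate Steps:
$Y{\left(C,c \right)} = 6 + c$
$X{\left(O \right)} = \left(4 + O\right)^{2}$
$g = 675$ ($g = 27 \cdot 25 = 675$)
$Q{\left(G,K \right)} = \sqrt{7}$ ($Q{\left(G,K \right)} = \sqrt{6 + \left(4 - 3\right)^{2}} = \sqrt{6 + 1^{2}} = \sqrt{6 + 1} = \sqrt{7}$)
$Y{\left(-2,1 \right)} Q{\left(-1,3 \right)} + g = \left(6 + 1\right) \sqrt{7} + 675 = 7 \sqrt{7} + 675 = 675 + 7 \sqrt{7}$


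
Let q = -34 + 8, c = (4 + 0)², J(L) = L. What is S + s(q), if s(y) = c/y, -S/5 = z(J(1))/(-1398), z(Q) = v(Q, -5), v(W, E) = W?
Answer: -11119/18174 ≈ -0.61181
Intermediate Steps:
z(Q) = Q
c = 16 (c = 4² = 16)
q = -26
S = 5/1398 (S = -5/(-1398) = -5*(-1)/1398 = -5*(-1/1398) = 5/1398 ≈ 0.0035765)
s(y) = 16/y
S + s(q) = 5/1398 + 16/(-26) = 5/1398 + 16*(-1/26) = 5/1398 - 8/13 = -11119/18174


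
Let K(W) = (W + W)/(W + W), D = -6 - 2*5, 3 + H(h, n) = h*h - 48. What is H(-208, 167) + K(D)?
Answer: 43214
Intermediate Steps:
H(h, n) = -51 + h**2 (H(h, n) = -3 + (h*h - 48) = -3 + (h**2 - 48) = -3 + (-48 + h**2) = -51 + h**2)
D = -16 (D = -6 - 10 = -16)
K(W) = 1 (K(W) = (2*W)/((2*W)) = (2*W)*(1/(2*W)) = 1)
H(-208, 167) + K(D) = (-51 + (-208)**2) + 1 = (-51 + 43264) + 1 = 43213 + 1 = 43214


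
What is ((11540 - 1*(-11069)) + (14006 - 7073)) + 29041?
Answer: 58583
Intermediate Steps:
((11540 - 1*(-11069)) + (14006 - 7073)) + 29041 = ((11540 + 11069) + 6933) + 29041 = (22609 + 6933) + 29041 = 29542 + 29041 = 58583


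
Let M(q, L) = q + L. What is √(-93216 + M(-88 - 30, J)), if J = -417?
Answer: I*√93751 ≈ 306.19*I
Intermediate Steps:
M(q, L) = L + q
√(-93216 + M(-88 - 30, J)) = √(-93216 + (-417 + (-88 - 30))) = √(-93216 + (-417 - 118)) = √(-93216 - 535) = √(-93751) = I*√93751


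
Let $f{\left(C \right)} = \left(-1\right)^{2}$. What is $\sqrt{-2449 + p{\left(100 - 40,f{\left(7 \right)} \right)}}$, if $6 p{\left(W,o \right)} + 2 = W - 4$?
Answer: $2 i \sqrt{610} \approx 49.396 i$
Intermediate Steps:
$f{\left(C \right)} = 1$
$p{\left(W,o \right)} = -1 + \frac{W}{6}$ ($p{\left(W,o \right)} = - \frac{1}{3} + \frac{W - 4}{6} = - \frac{1}{3} + \frac{-4 + W}{6} = - \frac{1}{3} + \left(- \frac{2}{3} + \frac{W}{6}\right) = -1 + \frac{W}{6}$)
$\sqrt{-2449 + p{\left(100 - 40,f{\left(7 \right)} \right)}} = \sqrt{-2449 - \left(1 - \frac{100 - 40}{6}\right)} = \sqrt{-2449 + \left(-1 + \frac{1}{6} \cdot 60\right)} = \sqrt{-2449 + \left(-1 + 10\right)} = \sqrt{-2449 + 9} = \sqrt{-2440} = 2 i \sqrt{610}$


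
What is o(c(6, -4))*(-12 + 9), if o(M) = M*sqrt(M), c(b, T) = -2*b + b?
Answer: 18*I*sqrt(6) ≈ 44.091*I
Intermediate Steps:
c(b, T) = -b
o(M) = M**(3/2)
o(c(6, -4))*(-12 + 9) = (-1*6)**(3/2)*(-12 + 9) = (-6)**(3/2)*(-3) = -6*I*sqrt(6)*(-3) = 18*I*sqrt(6)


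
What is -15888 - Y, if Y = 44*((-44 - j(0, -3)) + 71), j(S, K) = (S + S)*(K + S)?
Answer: -17076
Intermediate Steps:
j(S, K) = 2*S*(K + S) (j(S, K) = (2*S)*(K + S) = 2*S*(K + S))
Y = 1188 (Y = 44*((-44 - 2*0*(-3 + 0)) + 71) = 44*((-44 - 2*0*(-3)) + 71) = 44*((-44 - 1*0) + 71) = 44*((-44 + 0) + 71) = 44*(-44 + 71) = 44*27 = 1188)
-15888 - Y = -15888 - 1*1188 = -15888 - 1188 = -17076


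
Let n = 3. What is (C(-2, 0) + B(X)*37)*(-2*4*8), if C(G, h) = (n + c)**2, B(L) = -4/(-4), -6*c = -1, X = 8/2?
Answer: -27088/9 ≈ -3009.8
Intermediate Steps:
X = 4 (X = 8*(1/2) = 4)
c = 1/6 (c = -1/6*(-1) = 1/6 ≈ 0.16667)
B(L) = 1 (B(L) = -4*(-1/4) = 1)
C(G, h) = 361/36 (C(G, h) = (3 + 1/6)**2 = (19/6)**2 = 361/36)
(C(-2, 0) + B(X)*37)*(-2*4*8) = (361/36 + 1*37)*(-2*4*8) = (361/36 + 37)*(-8*8) = (1693/36)*(-64) = -27088/9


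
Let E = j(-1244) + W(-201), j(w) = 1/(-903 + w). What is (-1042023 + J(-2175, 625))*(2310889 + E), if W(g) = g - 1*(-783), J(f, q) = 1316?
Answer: -5164746014302852/2147 ≈ -2.4056e+12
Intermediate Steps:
W(g) = 783 + g (W(g) = g + 783 = 783 + g)
E = 1249553/2147 (E = 1/(-903 - 1244) + (783 - 201) = 1/(-2147) + 582 = -1/2147 + 582 = 1249553/2147 ≈ 582.00)
(-1042023 + J(-2175, 625))*(2310889 + E) = (-1042023 + 1316)*(2310889 + 1249553/2147) = -1040707*4962728236/2147 = -5164746014302852/2147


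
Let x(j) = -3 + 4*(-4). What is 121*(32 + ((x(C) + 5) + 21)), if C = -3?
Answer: 4719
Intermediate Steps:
x(j) = -19 (x(j) = -3 - 16 = -19)
121*(32 + ((x(C) + 5) + 21)) = 121*(32 + ((-19 + 5) + 21)) = 121*(32 + (-14 + 21)) = 121*(32 + 7) = 121*39 = 4719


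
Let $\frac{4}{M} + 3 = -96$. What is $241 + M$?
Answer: $\frac{23855}{99} \approx 240.96$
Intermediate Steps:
$M = - \frac{4}{99}$ ($M = \frac{4}{-3 - 96} = \frac{4}{-99} = 4 \left(- \frac{1}{99}\right) = - \frac{4}{99} \approx -0.040404$)
$241 + M = 241 - \frac{4}{99} = \frac{23855}{99}$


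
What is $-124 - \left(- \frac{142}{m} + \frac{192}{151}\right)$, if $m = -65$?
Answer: $- \frac{1250982}{9815} \approx -127.46$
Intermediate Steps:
$-124 - \left(- \frac{142}{m} + \frac{192}{151}\right) = -124 - \left(- \frac{142}{-65} + \frac{192}{151}\right) = -124 - \left(\left(-142\right) \left(- \frac{1}{65}\right) + 192 \cdot \frac{1}{151}\right) = -124 - \left(\frac{142}{65} + \frac{192}{151}\right) = -124 - \frac{33922}{9815} = - \frac{1250982}{9815}$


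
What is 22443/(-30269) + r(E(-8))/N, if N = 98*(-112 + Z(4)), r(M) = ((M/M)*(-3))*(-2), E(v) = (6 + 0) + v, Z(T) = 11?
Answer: -111161214/149801281 ≈ -0.74206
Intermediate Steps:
E(v) = 6 + v
r(M) = 6 (r(M) = (1*(-3))*(-2) = -3*(-2) = 6)
N = -9898 (N = 98*(-112 + 11) = 98*(-101) = -9898)
22443/(-30269) + r(E(-8))/N = 22443/(-30269) + 6/(-9898) = 22443*(-1/30269) + 6*(-1/9898) = -22443/30269 - 3/4949 = -111161214/149801281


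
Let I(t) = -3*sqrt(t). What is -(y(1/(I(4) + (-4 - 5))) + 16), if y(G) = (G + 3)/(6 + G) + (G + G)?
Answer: -21842/1335 ≈ -16.361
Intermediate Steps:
y(G) = 2*G + (3 + G)/(6 + G) (y(G) = (3 + G)/(6 + G) + 2*G = 2*G + (3 + G)/(6 + G))
-(y(1/(I(4) + (-4 - 5))) + 16) = -((3 + 2*(1/(-3*sqrt(4) + (-4 - 5)))**2 + 13/(-3*sqrt(4) + (-4 - 5)))/(6 + 1/(-3*sqrt(4) + (-4 - 5))) + 16) = -((3 + 2*(1/(-3*2 - 9))**2 + 13/(-3*2 - 9))/(6 + 1/(-3*2 - 9)) + 16) = -((3 + 2*(1/(-6 - 9))**2 + 13/(-6 - 9))/(6 + 1/(-6 - 9)) + 16) = -((3 + 2*(1/(-15))**2 + 13/(-15))/(6 + 1/(-15)) + 16) = -((3 + 2*(-1/15)**2 + 13*(-1/15))/(6 - 1/15) + 16) = -((3 + 2*(1/225) - 13/15)/(89/15) + 16) = -(15*(3 + 2/225 - 13/15)/89 + 16) = -((15/89)*(482/225) + 16) = -(482/1335 + 16) = -1*21842/1335 = -21842/1335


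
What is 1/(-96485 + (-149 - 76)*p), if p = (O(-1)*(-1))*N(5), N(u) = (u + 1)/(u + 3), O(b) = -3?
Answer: -4/387965 ≈ -1.0310e-5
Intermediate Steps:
N(u) = (1 + u)/(3 + u)
p = 9/4 (p = (-3*(-1))*((1 + 5)/(3 + 5)) = 3*(6/8) = 3*((⅛)*6) = 3*(¾) = 9/4 ≈ 2.2500)
1/(-96485 + (-149 - 76)*p) = 1/(-96485 + (-149 - 76)*(9/4)) = 1/(-96485 - 225*9/4) = 1/(-96485 - 2025/4) = 1/(-387965/4) = -4/387965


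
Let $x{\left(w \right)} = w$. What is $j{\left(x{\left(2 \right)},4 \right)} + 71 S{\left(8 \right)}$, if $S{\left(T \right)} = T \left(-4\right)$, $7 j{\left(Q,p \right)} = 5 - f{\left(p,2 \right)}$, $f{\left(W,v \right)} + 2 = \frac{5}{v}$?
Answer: $- \frac{31799}{14} \approx -2271.4$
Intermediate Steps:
$f{\left(W,v \right)} = -2 + \frac{5}{v}$
$j{\left(Q,p \right)} = \frac{9}{14}$ ($j{\left(Q,p \right)} = \frac{5 - \left(-2 + \frac{5}{2}\right)}{7} = \frac{5 - \frac{1}{2}}{7} = \frac{1}{7} \cdot \frac{9}{2} = \frac{9}{14}$)
$S{\left(T \right)} = - 4 T$
$j{\left(x{\left(2 \right)},4 \right)} + 71 S{\left(8 \right)} = \frac{9}{14} + 71 \left(\left(-4\right) 8\right) = \frac{9}{14} + 71 \left(-32\right) = \frac{9}{14} - 2272 = - \frac{31799}{14}$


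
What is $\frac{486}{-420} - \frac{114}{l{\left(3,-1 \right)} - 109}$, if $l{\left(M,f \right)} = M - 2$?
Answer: $- \frac{32}{315} \approx -0.10159$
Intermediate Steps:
$l{\left(M,f \right)} = -2 + M$
$\frac{486}{-420} - \frac{114}{l{\left(3,-1 \right)} - 109} = \frac{486}{-420} - \frac{114}{\left(-2 + 3\right) - 109} = 486 \left(- \frac{1}{420}\right) - \frac{114}{1 - 109} = - \frac{81}{70} - \frac{114}{-108} = - \frac{81}{70} - - \frac{19}{18} = - \frac{81}{70} + \frac{19}{18} = - \frac{32}{315}$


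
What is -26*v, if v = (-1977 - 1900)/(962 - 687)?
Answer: 100802/275 ≈ 366.55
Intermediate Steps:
v = -3877/275 ≈ -14.098
-26*v = -26*(-3877/275) = 100802/275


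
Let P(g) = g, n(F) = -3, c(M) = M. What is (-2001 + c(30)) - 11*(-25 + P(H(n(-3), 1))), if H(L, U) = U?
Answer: -1707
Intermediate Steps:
(-2001 + c(30)) - 11*(-25 + P(H(n(-3), 1))) = (-2001 + 30) - 11*(-25 + 1) = -1971 - 11*(-24) = -1971 + 264 = -1707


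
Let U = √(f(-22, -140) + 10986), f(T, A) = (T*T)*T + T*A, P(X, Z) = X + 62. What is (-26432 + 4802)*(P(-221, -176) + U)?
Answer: 3439170 - 21630*√3418 ≈ 2.1746e+6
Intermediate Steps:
P(X, Z) = 62 + X
f(T, A) = T³ + A*T (f(T, A) = T²*T + A*T = T³ + A*T)
U = √3418 (U = √(-22*(-140 + (-22)²) + 10986) = √(-22*(-140 + 484) + 10986) = √(-22*344 + 10986) = √(-7568 + 10986) = √3418 ≈ 58.464)
(-26432 + 4802)*(P(-221, -176) + U) = (-26432 + 4802)*((62 - 221) + √3418) = -21630*(-159 + √3418) = 3439170 - 21630*√3418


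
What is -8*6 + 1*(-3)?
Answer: -51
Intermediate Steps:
-8*6 + 1*(-3) = -48 - 3 = -51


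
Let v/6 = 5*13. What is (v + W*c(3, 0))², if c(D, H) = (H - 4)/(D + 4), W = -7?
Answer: 155236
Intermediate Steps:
c(D, H) = (-4 + H)/(4 + D)
v = 390 (v = 6*(5*13) = 6*65 = 390)
(v + W*c(3, 0))² = (390 - 7*(-4 + 0)/(4 + 3))² = (390 - 7*(-4)/7)² = (390 - (-4))² = (390 - 7*(-4/7))² = (390 + 4)² = 394² = 155236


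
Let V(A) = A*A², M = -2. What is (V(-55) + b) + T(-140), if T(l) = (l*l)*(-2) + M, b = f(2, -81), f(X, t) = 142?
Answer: -205435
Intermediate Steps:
b = 142
T(l) = -2 - 2*l² (T(l) = (l*l)*(-2) - 2 = l²*(-2) - 2 = -2*l² - 2 = -2 - 2*l²)
V(A) = A³
(V(-55) + b) + T(-140) = ((-55)³ + 142) + (-2 - 2*(-140)²) = (-166375 + 142) + (-2 - 2*19600) = -166233 + (-2 - 39200) = -166233 - 39202 = -205435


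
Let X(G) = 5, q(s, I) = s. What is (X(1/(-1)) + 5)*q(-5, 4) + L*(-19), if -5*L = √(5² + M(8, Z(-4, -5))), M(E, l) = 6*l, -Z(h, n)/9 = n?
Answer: -50 + 19*√295/5 ≈ 15.267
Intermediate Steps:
Z(h, n) = -9*n
L = -√295/5 (L = -√(5² + 6*(-9*(-5)))/5 = -√(25 + 6*45)/5 = -√(25 + 270)/5 = -√295/5 ≈ -3.4351)
(X(1/(-1)) + 5)*q(-5, 4) + L*(-19) = (5 + 5)*(-5) - √295/5*(-19) = 10*(-5) + 19*√295/5 = -50 + 19*√295/5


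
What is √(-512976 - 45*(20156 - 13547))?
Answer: I*√810381 ≈ 900.21*I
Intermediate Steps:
√(-512976 - 45*(20156 - 13547)) = √(-512976 - 45*6609) = √(-512976 - 297405) = √(-810381) = I*√810381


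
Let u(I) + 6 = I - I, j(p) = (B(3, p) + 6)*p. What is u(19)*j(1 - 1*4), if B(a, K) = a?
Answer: 162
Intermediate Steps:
j(p) = 9*p (j(p) = (3 + 6)*p = 9*p)
u(I) = -6 (u(I) = -6 + (I - I) = -6 + 0 = -6)
u(19)*j(1 - 1*4) = -54*(1 - 1*4) = -54*(1 - 4) = -54*(-3) = -6*(-27) = 162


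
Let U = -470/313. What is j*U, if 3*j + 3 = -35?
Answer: 17860/939 ≈ 19.020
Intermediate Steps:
j = -38/3 (j = -1 + (1/3)*(-35) = -1 - 35/3 = -38/3 ≈ -12.667)
U = -470/313 (U = -470*1/313 = -470/313 ≈ -1.5016)
j*U = -38/3*(-470/313) = 17860/939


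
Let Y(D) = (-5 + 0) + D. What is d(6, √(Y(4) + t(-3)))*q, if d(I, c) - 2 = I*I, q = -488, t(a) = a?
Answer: -18544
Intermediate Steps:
Y(D) = -5 + D
d(I, c) = 2 + I² (d(I, c) = 2 + I*I = 2 + I²)
d(6, √(Y(4) + t(-3)))*q = (2 + 6²)*(-488) = (2 + 36)*(-488) = 38*(-488) = -18544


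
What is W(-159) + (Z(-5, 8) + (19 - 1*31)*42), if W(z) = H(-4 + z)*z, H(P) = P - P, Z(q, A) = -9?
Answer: -513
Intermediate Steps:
H(P) = 0
W(z) = 0 (W(z) = 0*z = 0)
W(-159) + (Z(-5, 8) + (19 - 1*31)*42) = 0 + (-9 + (19 - 1*31)*42) = 0 + (-9 + (19 - 31)*42) = 0 + (-9 - 12*42) = 0 + (-9 - 504) = 0 - 513 = -513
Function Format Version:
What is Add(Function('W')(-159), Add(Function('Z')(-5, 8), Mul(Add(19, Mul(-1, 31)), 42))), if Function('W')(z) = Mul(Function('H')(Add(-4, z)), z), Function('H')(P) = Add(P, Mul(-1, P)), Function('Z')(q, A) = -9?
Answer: -513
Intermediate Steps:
Function('H')(P) = 0
Function('W')(z) = 0 (Function('W')(z) = Mul(0, z) = 0)
Add(Function('W')(-159), Add(Function('Z')(-5, 8), Mul(Add(19, Mul(-1, 31)), 42))) = Add(0, Add(-9, Mul(Add(19, Mul(-1, 31)), 42))) = Add(0, Add(-9, Mul(Add(19, -31), 42))) = Add(0, Add(-9, Mul(-12, 42))) = Add(0, Add(-9, -504)) = Add(0, -513) = -513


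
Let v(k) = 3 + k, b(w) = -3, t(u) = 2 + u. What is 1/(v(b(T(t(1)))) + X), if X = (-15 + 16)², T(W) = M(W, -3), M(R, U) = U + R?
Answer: 1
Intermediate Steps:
M(R, U) = R + U
T(W) = -3 + W (T(W) = W - 3 = -3 + W)
X = 1 (X = 1² = 1)
1/(v(b(T(t(1)))) + X) = 1/((3 - 3) + 1) = 1/(0 + 1) = 1/1 = 1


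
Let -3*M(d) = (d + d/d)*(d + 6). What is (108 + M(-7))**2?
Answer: 11236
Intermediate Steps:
M(d) = -(1 + d)*(6 + d)/3 (M(d) = -(d + d/d)*(d + 6)/3 = -(d + 1)*(6 + d)/3 = -(1 + d)*(6 + d)/3)
(108 + M(-7))**2 = (108 + (-2 - 7/3*(-7) - 1/3*(-7)**2))**2 = (108 + (-2 + 49/3 - 1/3*49))**2 = (108 + (-2 + 49/3 - 49/3))**2 = (108 - 2)**2 = 106**2 = 11236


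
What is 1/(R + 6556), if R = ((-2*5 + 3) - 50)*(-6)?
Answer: 1/6898 ≈ 0.00014497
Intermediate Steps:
R = 342 (R = ((-10 + 3) - 50)*(-6) = (-7 - 50)*(-6) = -57*(-6) = 342)
1/(R + 6556) = 1/(342 + 6556) = 1/6898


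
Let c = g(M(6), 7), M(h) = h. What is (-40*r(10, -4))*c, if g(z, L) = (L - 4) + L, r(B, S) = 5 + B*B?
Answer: -42000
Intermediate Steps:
r(B, S) = 5 + B**2
g(z, L) = -4 + 2*L (g(z, L) = (-4 + L) + L = -4 + 2*L)
c = 10 (c = -4 + 2*7 = -4 + 14 = 10)
(-40*r(10, -4))*c = -40*(5 + 10**2)*10 = -40*(5 + 100)*10 = -40*105*10 = -4200*10 = -42000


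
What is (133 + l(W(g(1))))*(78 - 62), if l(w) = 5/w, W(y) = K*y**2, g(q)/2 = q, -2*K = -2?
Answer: 2148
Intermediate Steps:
K = 1 (K = -1/2*(-2) = 1)
g(q) = 2*q
W(y) = y**2 (W(y) = 1*y**2 = y**2)
(133 + l(W(g(1))))*(78 - 62) = (133 + 5/((2*1)**2))*(78 - 62) = (133 + 5/(2**2))*16 = (133 + 5/4)*16 = (537/4)*16 = 2148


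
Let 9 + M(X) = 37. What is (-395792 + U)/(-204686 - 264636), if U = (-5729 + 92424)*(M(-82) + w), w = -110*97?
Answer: 461501991/234661 ≈ 1966.7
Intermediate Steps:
M(X) = 28 (M(X) = -9 + 37 = 28)
w = -10670
U = -922608190 (U = (-5729 + 92424)*(28 - 10670) = 86695*(-10642) = -922608190)
(-395792 + U)/(-204686 - 264636) = (-395792 - 922608190)/(-204686 - 264636) = -923003982/(-469322) = -923003982*(-1/469322) = 461501991/234661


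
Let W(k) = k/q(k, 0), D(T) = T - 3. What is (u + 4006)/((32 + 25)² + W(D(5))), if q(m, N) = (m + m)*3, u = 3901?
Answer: 47442/19495 ≈ 2.4335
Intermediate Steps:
D(T) = -3 + T
q(m, N) = 6*m (q(m, N) = (2*m)*3 = 6*m)
W(k) = ⅙ (W(k) = k/((6*k)) = k*(1/(6*k)) = ⅙)
(u + 4006)/((32 + 25)² + W(D(5))) = (3901 + 4006)/((32 + 25)² + ⅙) = 7907/(57² + ⅙) = 7907/(3249 + ⅙) = 7907/(19495/6) = 7907*(6/19495) = 47442/19495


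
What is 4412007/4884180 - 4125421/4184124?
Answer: -5026530842/60821472495 ≈ -0.082644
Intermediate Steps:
4412007/4884180 - 4125421/4184124 = 4412007*(1/4884180) - 4125421*1/4184124 = 1470669/1628060 - 4125421/4184124 = -5026530842/60821472495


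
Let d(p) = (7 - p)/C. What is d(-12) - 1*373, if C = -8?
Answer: -3003/8 ≈ -375.38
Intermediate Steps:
d(p) = -7/8 + p/8 (d(p) = (7 - p)/(-8) = (7 - p)*(-⅛) = -7/8 + p/8)
d(-12) - 1*373 = (-7/8 + (⅛)*(-12)) - 1*373 = (-7/8 - 3/2) - 373 = -19/8 - 373 = -3003/8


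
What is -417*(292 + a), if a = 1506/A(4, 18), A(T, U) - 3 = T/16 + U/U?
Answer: -4581996/17 ≈ -2.6953e+5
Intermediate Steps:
A(T, U) = 4 + T/16 (A(T, U) = 3 + (T/16 + U/U) = 3 + (T*(1/16) + 1) = 3 + (T/16 + 1) = 3 + (1 + T/16) = 4 + T/16)
a = 6024/17 (a = 1506/(4 + (1/16)*4) = 1506/(4 + ¼) = 1506/(17/4) = 1506*(4/17) = 6024/17 ≈ 354.35)
-417*(292 + a) = -417*(292 + 6024/17) = -417*10988/17 = -4581996/17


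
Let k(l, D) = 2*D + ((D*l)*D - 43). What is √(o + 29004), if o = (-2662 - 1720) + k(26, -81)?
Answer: 3*√21667 ≈ 441.59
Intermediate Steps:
k(l, D) = -43 + 2*D + l*D² (k(l, D) = 2*D + (l*D² - 43) = 2*D + (-43 + l*D²) = -43 + 2*D + l*D²)
o = 165999 (o = (-2662 - 1720) + (-43 + 2*(-81) + 26*(-81)²) = -4382 + (-43 - 162 + 26*6561) = -4382 + (-43 - 162 + 170586) = -4382 + 170381 = 165999)
√(o + 29004) = √(165999 + 29004) = √195003 = 3*√21667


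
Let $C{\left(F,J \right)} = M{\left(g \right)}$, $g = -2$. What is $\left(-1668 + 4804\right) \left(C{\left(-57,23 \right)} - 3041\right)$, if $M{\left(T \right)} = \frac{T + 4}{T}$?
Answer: $-9539712$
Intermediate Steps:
$M{\left(T \right)} = \frac{4 + T}{T}$
$C{\left(F,J \right)} = -1$ ($C{\left(F,J \right)} = \frac{4 - 2}{-2} = \left(- \frac{1}{2}\right) 2 = -1$)
$\left(-1668 + 4804\right) \left(C{\left(-57,23 \right)} - 3041\right) = \left(-1668 + 4804\right) \left(-1 - 3041\right) = 3136 \left(-3042\right) = -9539712$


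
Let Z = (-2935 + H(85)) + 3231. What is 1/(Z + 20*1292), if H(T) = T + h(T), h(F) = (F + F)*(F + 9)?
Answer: 1/42201 ≈ 2.3696e-5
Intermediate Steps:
h(F) = 2*F*(9 + F) (h(F) = (2*F)*(9 + F) = 2*F*(9 + F))
H(T) = T + 2*T*(9 + T)
Z = 16361 (Z = (-2935 + 85*(19 + 2*85)) + 3231 = (-2935 + 85*(19 + 170)) + 3231 = (-2935 + 85*189) + 3231 = (-2935 + 16065) + 3231 = 13130 + 3231 = 16361)
1/(Z + 20*1292) = 1/(16361 + 20*1292) = 1/(16361 + 25840) = 1/42201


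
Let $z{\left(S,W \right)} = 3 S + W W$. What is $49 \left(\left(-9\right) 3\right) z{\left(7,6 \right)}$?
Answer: $-75411$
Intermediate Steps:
$z{\left(S,W \right)} = W^{2} + 3 S$ ($z{\left(S,W \right)} = 3 S + W^{2} = W^{2} + 3 S$)
$49 \left(\left(-9\right) 3\right) z{\left(7,6 \right)} = 49 \left(\left(-9\right) 3\right) \left(6^{2} + 3 \cdot 7\right) = 49 \left(-27\right) \left(36 + 21\right) = \left(-1323\right) 57 = -75411$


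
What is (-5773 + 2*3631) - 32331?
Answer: -30842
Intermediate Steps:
(-5773 + 2*3631) - 32331 = (-5773 + 7262) - 32331 = 1489 - 32331 = -30842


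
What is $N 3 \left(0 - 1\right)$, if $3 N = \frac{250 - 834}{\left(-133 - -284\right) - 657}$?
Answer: $- \frac{292}{253} \approx -1.1542$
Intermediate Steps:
$N = \frac{292}{759}$ ($N = \frac{\left(250 - 834\right) \frac{1}{\left(-133 - -284\right) - 657}}{3} = \frac{\left(-584\right) \frac{1}{\left(-133 + 284\right) - 657}}{3} = \frac{\left(-584\right) \frac{1}{151 - 657}}{3} = \frac{\left(-584\right) \frac{1}{-506}}{3} = \frac{\left(-584\right) \left(- \frac{1}{506}\right)}{3} = \frac{1}{3} \cdot \frac{292}{253} = \frac{292}{759} \approx 0.38472$)
$N 3 \left(0 - 1\right) = \frac{292 \cdot 3 \left(0 - 1\right)}{759} = \frac{292 \cdot 3 \left(-1\right)}{759} = \frac{292}{759} \left(-3\right) = - \frac{292}{253}$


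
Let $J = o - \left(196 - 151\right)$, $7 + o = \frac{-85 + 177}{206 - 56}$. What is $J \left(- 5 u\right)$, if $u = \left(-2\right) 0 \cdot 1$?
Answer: $0$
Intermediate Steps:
$o = - \frac{479}{75}$ ($o = -7 + \frac{-85 + 177}{206 - 56} = -7 + \frac{92}{150} = -7 + 92 \cdot \frac{1}{150} = -7 + \frac{46}{75} = - \frac{479}{75} \approx -6.3867$)
$u = 0$ ($u = 0 \cdot 1 = 0$)
$J = - \frac{3854}{75}$ ($J = - \frac{479}{75} - \left(196 - 151\right) = - \frac{479}{75} - 45 = - \frac{3854}{75} \approx -51.387$)
$J \left(- 5 u\right) = - \frac{3854 \left(\left(-5\right) 0\right)}{75} = \left(- \frac{3854}{75}\right) 0 = 0$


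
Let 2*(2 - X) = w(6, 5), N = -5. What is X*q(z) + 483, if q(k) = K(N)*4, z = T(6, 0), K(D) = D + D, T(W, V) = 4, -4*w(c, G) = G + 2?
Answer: 368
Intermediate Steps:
w(c, G) = -½ - G/4 (w(c, G) = -(G + 2)/4 = -(2 + G)/4 = -½ - G/4)
K(D) = 2*D
z = 4
q(k) = -40 (q(k) = (2*(-5))*4 = -10*4 = -40)
X = 23/8 (X = 2 - (-½ - ¼*5)/2 = 2 - (-½ - 5/4)/2 = 2 - ½*(-7/4) = 2 + 7/8 = 23/8 ≈ 2.8750)
X*q(z) + 483 = (23/8)*(-40) + 483 = -115 + 483 = 368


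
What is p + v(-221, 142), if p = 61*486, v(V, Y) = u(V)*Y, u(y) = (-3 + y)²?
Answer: 7154638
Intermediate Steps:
v(V, Y) = Y*(-3 + V)² (v(V, Y) = (-3 + V)²*Y = Y*(-3 + V)²)
p = 29646
p + v(-221, 142) = 29646 + 142*(-3 - 221)² = 29646 + 142*(-224)² = 29646 + 142*50176 = 29646 + 7124992 = 7154638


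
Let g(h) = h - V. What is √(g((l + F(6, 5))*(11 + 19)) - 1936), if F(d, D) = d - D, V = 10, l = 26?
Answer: 4*I*√71 ≈ 33.705*I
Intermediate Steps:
g(h) = -10 + h (g(h) = h - 1*10 = h - 10 = -10 + h)
√(g((l + F(6, 5))*(11 + 19)) - 1936) = √((-10 + (26 + (6 - 1*5))*(11 + 19)) - 1936) = √((-10 + (26 + (6 - 5))*30) - 1936) = √((-10 + (26 + 1)*30) - 1936) = √((-10 + 27*30) - 1936) = √((-10 + 810) - 1936) = √(800 - 1936) = √(-1136) = 4*I*√71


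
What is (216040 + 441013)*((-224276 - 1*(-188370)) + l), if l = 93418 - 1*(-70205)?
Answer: 83916838001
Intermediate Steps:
l = 163623 (l = 93418 + 70205 = 163623)
(216040 + 441013)*((-224276 - 1*(-188370)) + l) = (216040 + 441013)*((-224276 - 1*(-188370)) + 163623) = 657053*((-224276 + 188370) + 163623) = 657053*(-35906 + 163623) = 657053*127717 = 83916838001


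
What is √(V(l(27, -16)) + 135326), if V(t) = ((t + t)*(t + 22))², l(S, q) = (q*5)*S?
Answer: √85306651680926 ≈ 9.2362e+6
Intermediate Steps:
l(S, q) = 5*S*q (l(S, q) = (5*q)*S = 5*S*q)
V(t) = 4*t²*(22 + t)² (V(t) = ((2*t)*(22 + t))² = (2*t*(22 + t))² = 4*t²*(22 + t)²)
√(V(l(27, -16)) + 135326) = √(4*(5*27*(-16))²*(22 + 5*27*(-16))² + 135326) = √(4*(-2160)²*(22 - 2160)² + 135326) = √(4*4665600*(-2138)² + 135326) = √(4*4665600*4571044 + 135326) = √(85306651545600 + 135326) = √85306651680926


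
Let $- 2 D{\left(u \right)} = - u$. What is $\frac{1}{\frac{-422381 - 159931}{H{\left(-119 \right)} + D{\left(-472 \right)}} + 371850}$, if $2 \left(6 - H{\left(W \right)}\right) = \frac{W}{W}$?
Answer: $\frac{461}{172587474} \approx 2.6711 \cdot 10^{-6}$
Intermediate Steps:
$H{\left(W \right)} = \frac{11}{2}$ ($H{\left(W \right)} = 6 - \frac{W \frac{1}{W}}{2} = 6 - \frac{1}{2} = \frac{11}{2}$)
$D{\left(u \right)} = \frac{u}{2}$ ($D{\left(u \right)} = - \frac{\left(-1\right) u}{2} = \frac{u}{2}$)
$\frac{1}{\frac{-422381 - 159931}{H{\left(-119 \right)} + D{\left(-472 \right)}} + 371850} = \frac{1}{\frac{-422381 - 159931}{\frac{11}{2} + \frac{1}{2} \left(-472\right)} + 371850} = \frac{1}{- \frac{582312}{\frac{11}{2} - 236} + 371850} = \frac{1}{- \frac{582312}{- \frac{461}{2}} + 371850} = \frac{1}{\left(-582312\right) \left(- \frac{2}{461}\right) + 371850} = \frac{1}{\frac{1164624}{461} + 371850} = \frac{1}{\frac{172587474}{461}} = \frac{461}{172587474}$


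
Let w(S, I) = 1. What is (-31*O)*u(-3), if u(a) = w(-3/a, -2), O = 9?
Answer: -279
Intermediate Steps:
u(a) = 1
(-31*O)*u(-3) = -31*9*1 = -279*1 = -279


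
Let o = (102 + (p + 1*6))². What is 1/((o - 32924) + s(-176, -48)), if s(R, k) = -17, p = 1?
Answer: -1/21060 ≈ -4.7483e-5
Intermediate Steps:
o = 11881 (o = (102 + (1 + 1*6))² = (102 + (1 + 6))² = (102 + 7)² = 109² = 11881)
1/((o - 32924) + s(-176, -48)) = 1/((11881 - 32924) - 17) = 1/(-21043 - 17) = 1/(-21060) = -1/21060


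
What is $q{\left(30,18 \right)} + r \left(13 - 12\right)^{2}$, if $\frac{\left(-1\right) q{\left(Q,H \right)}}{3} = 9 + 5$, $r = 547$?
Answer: $505$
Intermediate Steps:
$q{\left(Q,H \right)} = -42$ ($q{\left(Q,H \right)} = - 3 \left(9 + 5\right) = \left(-3\right) 14 = -42$)
$q{\left(30,18 \right)} + r \left(13 - 12\right)^{2} = -42 + 547 \left(13 - 12\right)^{2} = -42 + 547 \cdot 1^{2} = -42 + 547 \cdot 1 = -42 + 547 = 505$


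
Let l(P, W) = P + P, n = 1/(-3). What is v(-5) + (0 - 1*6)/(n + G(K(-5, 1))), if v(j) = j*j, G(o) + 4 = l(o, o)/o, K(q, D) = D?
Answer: 193/7 ≈ 27.571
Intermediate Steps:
n = -1/3 (n = 1*(-1/3) = -1/3 ≈ -0.33333)
l(P, W) = 2*P
G(o) = -2 (G(o) = -4 + (2*o)/o = -4 + 2 = -2)
v(j) = j**2
v(-5) + (0 - 1*6)/(n + G(K(-5, 1))) = (-5)**2 + (0 - 1*6)/(-1/3 - 2) = 25 + (0 - 6)/(-7/3) = 25 - 3/7*(-6) = 25 + 18/7 = 193/7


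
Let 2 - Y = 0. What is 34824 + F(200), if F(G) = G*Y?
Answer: 35224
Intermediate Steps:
Y = 2 (Y = 2 - 1*0 = 2 + 0 = 2)
F(G) = 2*G (F(G) = G*2 = 2*G)
34824 + F(200) = 34824 + 2*200 = 34824 + 400 = 35224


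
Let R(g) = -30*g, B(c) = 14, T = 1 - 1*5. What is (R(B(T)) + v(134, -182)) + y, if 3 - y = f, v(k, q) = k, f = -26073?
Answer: 25790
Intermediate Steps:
T = -4 (T = 1 - 5 = -4)
y = 26076 (y = 3 - 1*(-26073) = 3 + 26073 = 26076)
(R(B(T)) + v(134, -182)) + y = (-30*14 + 134) + 26076 = (-420 + 134) + 26076 = -286 + 26076 = 25790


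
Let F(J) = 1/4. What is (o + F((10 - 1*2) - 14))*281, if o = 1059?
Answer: 1190597/4 ≈ 2.9765e+5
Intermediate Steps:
F(J) = 1/4
(o + F((10 - 1*2) - 14))*281 = (1059 + 1/4)*281 = (4237/4)*281 = 1190597/4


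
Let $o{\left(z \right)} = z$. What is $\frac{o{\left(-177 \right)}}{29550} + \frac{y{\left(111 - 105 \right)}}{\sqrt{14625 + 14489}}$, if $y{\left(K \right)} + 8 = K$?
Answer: $- \frac{59}{9850} - \frac{\sqrt{29114}}{14557} \approx -0.017711$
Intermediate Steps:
$y{\left(K \right)} = -8 + K$
$\frac{o{\left(-177 \right)}}{29550} + \frac{y{\left(111 - 105 \right)}}{\sqrt{14625 + 14489}} = - \frac{177}{29550} + \frac{-8 + \left(111 - 105\right)}{\sqrt{14625 + 14489}} = \left(-177\right) \frac{1}{29550} + \frac{-8 + 6}{\sqrt{29114}} = - \frac{59}{9850} - 2 \frac{\sqrt{29114}}{29114} = - \frac{59}{9850} - \frac{\sqrt{29114}}{14557}$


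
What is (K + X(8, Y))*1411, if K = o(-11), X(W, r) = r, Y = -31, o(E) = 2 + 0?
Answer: -40919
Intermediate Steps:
o(E) = 2
K = 2
(K + X(8, Y))*1411 = (2 - 31)*1411 = -29*1411 = -40919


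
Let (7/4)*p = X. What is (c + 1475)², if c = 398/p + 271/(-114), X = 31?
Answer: 6979239330625/3122289 ≈ 2.2353e+6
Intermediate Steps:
p = 124/7 (p = (4/7)*31 = 124/7 ≈ 17.714)
c = 35500/1767 (c = 398/(124/7) + 271/(-114) = 398*(7/124) + 271*(-1/114) = 1393/62 - 271/114 = 35500/1767 ≈ 20.091)
(c + 1475)² = (35500/1767 + 1475)² = (2641825/1767)² = 6979239330625/3122289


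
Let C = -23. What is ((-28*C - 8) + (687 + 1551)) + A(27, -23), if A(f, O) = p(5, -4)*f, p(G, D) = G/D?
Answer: 11361/4 ≈ 2840.3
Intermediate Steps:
A(f, O) = -5*f/4 (A(f, O) = (5/(-4))*f = (5*(-1/4))*f = -5*f/4)
((-28*C - 8) + (687 + 1551)) + A(27, -23) = ((-28*(-23) - 8) + (687 + 1551)) - 5/4*27 = ((644 - 8) + 2238) - 135/4 = (636 + 2238) - 135/4 = 2874 - 135/4 = 11361/4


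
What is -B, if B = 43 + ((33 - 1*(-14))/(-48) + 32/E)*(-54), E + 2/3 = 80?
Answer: -70537/952 ≈ -74.094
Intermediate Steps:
E = 238/3 (E = -2/3 + 80 = 238/3 ≈ 79.333)
B = 70537/952 (B = 43 + ((33 - 1*(-14))/(-48) + 32/(238/3))*(-54) = 43 + ((33 + 14)*(-1/48) + 32*(3/238))*(-54) = 43 + (47*(-1/48) + 48/119)*(-54) = 43 + (-47/48 + 48/119)*(-54) = 43 - 3289/5712*(-54) = 43 + 29601/952 = 70537/952 ≈ 74.094)
-B = -1*70537/952 = -70537/952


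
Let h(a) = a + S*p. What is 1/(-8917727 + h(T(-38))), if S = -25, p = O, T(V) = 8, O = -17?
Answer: -1/8917294 ≈ -1.1214e-7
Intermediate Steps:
p = -17
h(a) = 425 + a (h(a) = a - 25*(-17) = a + 425 = 425 + a)
1/(-8917727 + h(T(-38))) = 1/(-8917727 + (425 + 8)) = 1/(-8917727 + 433) = 1/(-8917294) = -1/8917294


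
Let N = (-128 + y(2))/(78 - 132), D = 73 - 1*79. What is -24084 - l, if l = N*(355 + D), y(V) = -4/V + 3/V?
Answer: -2690765/108 ≈ -24915.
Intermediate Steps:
y(V) = -1/V
D = -6 (D = 73 - 79 = -6)
N = 257/108 (N = (-128 - 1/2)/(78 - 132) = (-128 - 1*1/2)/(-54) = (-128 - 1/2)*(-1/54) = -257/2*(-1/54) = 257/108 ≈ 2.3796)
l = 89693/108 (l = 257*(355 - 6)/108 = (257/108)*349 = 89693/108 ≈ 830.49)
-24084 - l = -24084 - 1*89693/108 = -24084 - 89693/108 = -2690765/108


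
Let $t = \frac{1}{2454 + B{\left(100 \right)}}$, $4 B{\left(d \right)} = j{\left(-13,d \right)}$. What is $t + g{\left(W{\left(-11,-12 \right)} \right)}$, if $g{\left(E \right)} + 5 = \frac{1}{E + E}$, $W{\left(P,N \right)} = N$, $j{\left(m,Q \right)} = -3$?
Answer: $- \frac{395759}{78504} \approx -5.0413$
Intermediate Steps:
$B{\left(d \right)} = - \frac{3}{4}$ ($B{\left(d \right)} = \frac{1}{4} \left(-3\right) = - \frac{3}{4}$)
$g{\left(E \right)} = -5 + \frac{1}{2 E}$ ($g{\left(E \right)} = -5 + \frac{1}{E + E} = -5 + \frac{1}{2 E}$)
$t = \frac{4}{9813}$ ($t = \frac{1}{2454 - \frac{3}{4}} = \frac{1}{\frac{9813}{4}} = \frac{4}{9813} \approx 0.00040762$)
$t + g{\left(W{\left(-11,-12 \right)} \right)} = \frac{4}{9813} - \left(5 - \frac{1}{2 \left(-12\right)}\right) = \frac{4}{9813} + \left(-5 + \frac{1}{2} \left(- \frac{1}{12}\right)\right) = \frac{4}{9813} - \frac{121}{24} = - \frac{395759}{78504}$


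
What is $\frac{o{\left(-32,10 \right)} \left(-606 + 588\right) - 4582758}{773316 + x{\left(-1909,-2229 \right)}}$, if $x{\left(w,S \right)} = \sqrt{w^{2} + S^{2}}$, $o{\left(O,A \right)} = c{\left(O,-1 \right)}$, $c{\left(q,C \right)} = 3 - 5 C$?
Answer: $- \frac{1772015721516}{299004511567} + \frac{2291451 \sqrt{8612722}}{299004511567} \approx -5.9039$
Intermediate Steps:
$o{\left(O,A \right)} = 8$ ($o{\left(O,A \right)} = 3 - -5 = 3 + 5 = 8$)
$x{\left(w,S \right)} = \sqrt{S^{2} + w^{2}}$
$\frac{o{\left(-32,10 \right)} \left(-606 + 588\right) - 4582758}{773316 + x{\left(-1909,-2229 \right)}} = \frac{8 \left(-606 + 588\right) - 4582758}{773316 + \sqrt{\left(-2229\right)^{2} + \left(-1909\right)^{2}}} = \frac{8 \left(-18\right) - 4582758}{773316 + \sqrt{4968441 + 3644281}} = \frac{-144 - 4582758}{773316 + \sqrt{8612722}} = - \frac{4582902}{773316 + \sqrt{8612722}}$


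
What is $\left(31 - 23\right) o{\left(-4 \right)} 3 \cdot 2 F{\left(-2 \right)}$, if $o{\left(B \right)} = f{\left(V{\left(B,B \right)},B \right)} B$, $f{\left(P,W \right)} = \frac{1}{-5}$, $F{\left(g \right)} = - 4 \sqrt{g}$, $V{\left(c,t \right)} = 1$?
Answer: $- \frac{768 i \sqrt{2}}{5} \approx - 217.22 i$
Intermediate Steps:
$f{\left(P,W \right)} = - \frac{1}{5}$
$o{\left(B \right)} = - \frac{B}{5}$
$\left(31 - 23\right) o{\left(-4 \right)} 3 \cdot 2 F{\left(-2 \right)} = \left(31 - 23\right) \left(- \frac{1}{5}\right) \left(-4\right) 3 \cdot 2 \left(- 4 \sqrt{-2}\right) = 8 \cdot \frac{4}{5} \cdot 6 \left(- 4 i \sqrt{2}\right) = 8 \frac{24 \left(- 4 i \sqrt{2}\right)}{5} = 8 \left(- \frac{96 i \sqrt{2}}{5}\right) = - \frac{768 i \sqrt{2}}{5}$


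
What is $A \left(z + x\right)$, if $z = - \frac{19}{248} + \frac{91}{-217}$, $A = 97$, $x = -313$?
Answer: $- \frac{7541459}{248} \approx -30409.0$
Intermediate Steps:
$z = - \frac{123}{248}$ ($z = \left(-19\right) \frac{1}{248} + 91 \left(- \frac{1}{217}\right) = - \frac{19}{248} - \frac{13}{31} = - \frac{123}{248} \approx -0.49597$)
$A \left(z + x\right) = 97 \left(- \frac{123}{248} - 313\right) = 97 \left(- \frac{77747}{248}\right) = - \frac{7541459}{248}$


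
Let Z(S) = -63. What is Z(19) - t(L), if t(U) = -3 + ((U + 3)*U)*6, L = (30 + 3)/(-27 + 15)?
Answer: -447/8 ≈ -55.875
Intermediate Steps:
L = -11/4 (L = 33/(-12) = 33*(-1/12) = -11/4 ≈ -2.7500)
t(U) = -3 + 6*U*(3 + U) (t(U) = -3 + ((3 + U)*U)*6 = -3 + (U*(3 + U))*6 = -3 + 6*U*(3 + U))
Z(19) - t(L) = -63 - (-3 + 6*(-11/4)**2 + 18*(-11/4)) = -63 - (-3 + 6*(121/16) - 99/2) = -63 - (-3 + 363/8 - 99/2) = -63 - 1*(-57/8) = -63 + 57/8 = -447/8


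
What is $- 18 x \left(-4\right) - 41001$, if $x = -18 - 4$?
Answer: $-42585$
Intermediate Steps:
$x = -22$
$- 18 x \left(-4\right) - 41001 = \left(-18\right) \left(-22\right) \left(-4\right) - 41001 = 396 \left(-4\right) - 41001 = -1584 - 41001 = -42585$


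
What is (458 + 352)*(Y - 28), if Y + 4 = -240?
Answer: -220320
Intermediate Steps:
Y = -244 (Y = -4 - 240 = -244)
(458 + 352)*(Y - 28) = (458 + 352)*(-244 - 28) = 810*(-272) = -220320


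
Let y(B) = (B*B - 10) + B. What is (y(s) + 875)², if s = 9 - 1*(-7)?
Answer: 1292769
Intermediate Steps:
s = 16 (s = 9 + 7 = 16)
y(B) = -10 + B + B² (y(B) = (B² - 10) + B = (-10 + B²) + B = -10 + B + B²)
(y(s) + 875)² = ((-10 + 16 + 16²) + 875)² = ((-10 + 16 + 256) + 875)² = (262 + 875)² = 1137² = 1292769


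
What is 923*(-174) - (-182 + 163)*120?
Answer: -158322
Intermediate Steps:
923*(-174) - (-182 + 163)*120 = -160602 - (-19)*120 = -160602 - 1*(-2280) = -160602 + 2280 = -158322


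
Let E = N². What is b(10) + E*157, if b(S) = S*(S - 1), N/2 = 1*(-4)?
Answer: 10138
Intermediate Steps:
N = -8 (N = 2*(1*(-4)) = 2*(-4) = -8)
b(S) = S*(-1 + S)
E = 64 (E = (-8)² = 64)
b(10) + E*157 = 10*(-1 + 10) + 64*157 = 10*9 + 10048 = 90 + 10048 = 10138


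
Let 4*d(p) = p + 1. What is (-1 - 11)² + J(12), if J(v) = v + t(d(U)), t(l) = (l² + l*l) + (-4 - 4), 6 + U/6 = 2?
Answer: 1713/8 ≈ 214.13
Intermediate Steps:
U = -24 (U = -36 + 6*2 = -36 + 12 = -24)
d(p) = ¼ + p/4 (d(p) = (p + 1)/4 = (1 + p)/4 = ¼ + p/4)
t(l) = -8 + 2*l² (t(l) = (l² + l²) - 8 = 2*l² - 8 = -8 + 2*l²)
J(v) = 465/8 + v (J(v) = v + (-8 + 2*(¼ + (¼)*(-24))²) = v + (-8 + 2*(¼ - 6)²) = v + (-8 + 2*(-23/4)²) = v + (-8 + 2*(529/16)) = v + (-8 + 529/8) = v + 465/8 = 465/8 + v)
(-1 - 11)² + J(12) = (-1 - 11)² + (465/8 + 12) = (-12)² + 561/8 = 144 + 561/8 = 1713/8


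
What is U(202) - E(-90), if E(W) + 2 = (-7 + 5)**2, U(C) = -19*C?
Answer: -3840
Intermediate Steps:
E(W) = 2 (E(W) = -2 + (-7 + 5)**2 = -2 + (-2)**2 = -2 + 4 = 2)
U(202) - E(-90) = -19*202 - 1*2 = -3838 - 2 = -3840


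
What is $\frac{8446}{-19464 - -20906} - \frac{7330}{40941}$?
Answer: $\frac{1627271}{286587} \approx 5.6781$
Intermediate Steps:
$\frac{8446}{-19464 - -20906} - \frac{7330}{40941} = \frac{8446}{-19464 + 20906} - \frac{7330}{40941} = \frac{8446}{1442} - \frac{7330}{40941} = 8446 \cdot \frac{1}{1442} - \frac{7330}{40941} = \frac{41}{7} - \frac{7330}{40941} = \frac{1627271}{286587}$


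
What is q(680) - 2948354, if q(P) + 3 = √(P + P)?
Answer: -2948357 + 4*√85 ≈ -2.9483e+6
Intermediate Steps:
q(P) = -3 + √2*√P (q(P) = -3 + √(P + P) = -3 + √(2*P) = -3 + √2*√P)
q(680) - 2948354 = (-3 + √2*√680) - 2948354 = (-3 + √2*(2*√170)) - 2948354 = (-3 + 4*√85) - 2948354 = -2948357 + 4*√85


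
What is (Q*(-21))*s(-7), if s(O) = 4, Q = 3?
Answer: -252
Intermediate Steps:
(Q*(-21))*s(-7) = (3*(-21))*4 = -63*4 = -252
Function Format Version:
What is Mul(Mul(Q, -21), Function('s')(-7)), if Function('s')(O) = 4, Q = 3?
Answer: -252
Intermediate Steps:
Mul(Mul(Q, -21), Function('s')(-7)) = Mul(Mul(3, -21), 4) = Mul(-63, 4) = -252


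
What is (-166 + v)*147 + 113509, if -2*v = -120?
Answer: 97927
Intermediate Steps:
v = 60 (v = -½*(-120) = 60)
(-166 + v)*147 + 113509 = (-166 + 60)*147 + 113509 = -106*147 + 113509 = -15582 + 113509 = 97927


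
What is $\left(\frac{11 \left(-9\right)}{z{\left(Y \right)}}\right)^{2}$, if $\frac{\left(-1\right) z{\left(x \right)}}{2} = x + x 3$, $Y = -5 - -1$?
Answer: $\frac{9801}{1024} \approx 9.5713$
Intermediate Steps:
$Y = -4$ ($Y = -5 + 1 = -4$)
$z{\left(x \right)} = - 8 x$ ($z{\left(x \right)} = - 2 \left(x + x 3\right) = - 2 \left(x + 3 x\right) = - 2 \cdot 4 x = - 8 x$)
$\left(\frac{11 \left(-9\right)}{z{\left(Y \right)}}\right)^{2} = \left(\frac{11 \left(-9\right)}{\left(-8\right) \left(-4\right)}\right)^{2} = \left(- \frac{99}{32}\right)^{2} = \frac{9801}{1024}$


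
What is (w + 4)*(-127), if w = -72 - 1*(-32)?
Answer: 4572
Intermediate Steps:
w = -40 (w = -72 + 32 = -40)
(w + 4)*(-127) = (-40 + 4)*(-127) = -36*(-127) = 4572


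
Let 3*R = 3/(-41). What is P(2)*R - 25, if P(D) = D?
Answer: -1027/41 ≈ -25.049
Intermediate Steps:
R = -1/41 (R = (3/(-41))/3 = (3*(-1/41))/3 = (⅓)*(-3/41) = -1/41 ≈ -0.024390)
P(2)*R - 25 = 2*(-1/41) - 25 = -2/41 - 25 = -1027/41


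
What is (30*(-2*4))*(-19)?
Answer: 4560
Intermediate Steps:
(30*(-2*4))*(-19) = (30*(-8))*(-19) = -240*(-19) = 4560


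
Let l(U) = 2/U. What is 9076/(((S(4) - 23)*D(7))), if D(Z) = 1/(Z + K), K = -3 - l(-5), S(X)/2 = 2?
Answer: -199672/95 ≈ -2101.8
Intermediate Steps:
S(X) = 4 (S(X) = 2*2 = 4)
K = -13/5 (K = -3 - 2/(-5) = -3 - 2*(-1)/5 = -3 - 1*(-⅖) = -3 + ⅖ = -13/5 ≈ -2.6000)
D(Z) = 1/(-13/5 + Z) (D(Z) = 1/(Z - 13/5) = 1/(-13/5 + Z))
9076/(((S(4) - 23)*D(7))) = 9076/(((4 - 23)*(5/(-13 + 5*7)))) = 9076/((-95/(-13 + 35))) = 9076/((-95/22)) = 9076/((-19*5/22)) = 9076/(-95/22) = 9076*(-22/95) = -199672/95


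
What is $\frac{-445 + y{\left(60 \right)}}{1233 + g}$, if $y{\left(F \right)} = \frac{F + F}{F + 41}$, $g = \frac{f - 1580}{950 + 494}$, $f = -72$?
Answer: $- \frac{647273}{1796588} \approx -0.36028$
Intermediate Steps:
$g = - \frac{413}{361}$ ($g = \frac{-72 - 1580}{950 + 494} = - \frac{1652}{1444} = \left(-1652\right) \frac{1}{1444} = - \frac{413}{361} \approx -1.144$)
$y{\left(F \right)} = \frac{2 F}{41 + F}$
$\frac{-445 + y{\left(60 \right)}}{1233 + g} = \frac{-445 + 2 \cdot 60 \frac{1}{41 + 60}}{1233 - \frac{413}{361}} = \frac{-445 + 2 \cdot 60 \cdot \frac{1}{101}}{\frac{444700}{361}} = \left(-445 + 2 \cdot 60 \cdot \frac{1}{101}\right) \frac{361}{444700} = \left(-445 + \frac{120}{101}\right) \frac{361}{444700} = \left(- \frac{44825}{101}\right) \frac{361}{444700} = - \frac{647273}{1796588}$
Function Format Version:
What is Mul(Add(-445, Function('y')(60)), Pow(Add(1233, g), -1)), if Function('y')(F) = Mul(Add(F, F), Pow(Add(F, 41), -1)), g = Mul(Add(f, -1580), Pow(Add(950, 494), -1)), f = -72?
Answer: Rational(-647273, 1796588) ≈ -0.36028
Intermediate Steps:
g = Rational(-413, 361) (g = Mul(Add(-72, -1580), Pow(Add(950, 494), -1)) = Mul(-1652, Pow(1444, -1)) = Mul(-1652, Rational(1, 1444)) = Rational(-413, 361) ≈ -1.1440)
Function('y')(F) = Mul(2, F, Pow(Add(41, F), -1)) (Function('y')(F) = Mul(Mul(2, F), Pow(Add(41, F), -1)) = Mul(2, F, Pow(Add(41, F), -1)))
Mul(Add(-445, Function('y')(60)), Pow(Add(1233, g), -1)) = Mul(Add(-445, Mul(2, 60, Pow(Add(41, 60), -1))), Pow(Add(1233, Rational(-413, 361)), -1)) = Mul(Add(-445, Mul(2, 60, Pow(101, -1))), Pow(Rational(444700, 361), -1)) = Mul(Add(-445, Mul(2, 60, Rational(1, 101))), Rational(361, 444700)) = Mul(Add(-445, Rational(120, 101)), Rational(361, 444700)) = Mul(Rational(-44825, 101), Rational(361, 444700)) = Rational(-647273, 1796588)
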